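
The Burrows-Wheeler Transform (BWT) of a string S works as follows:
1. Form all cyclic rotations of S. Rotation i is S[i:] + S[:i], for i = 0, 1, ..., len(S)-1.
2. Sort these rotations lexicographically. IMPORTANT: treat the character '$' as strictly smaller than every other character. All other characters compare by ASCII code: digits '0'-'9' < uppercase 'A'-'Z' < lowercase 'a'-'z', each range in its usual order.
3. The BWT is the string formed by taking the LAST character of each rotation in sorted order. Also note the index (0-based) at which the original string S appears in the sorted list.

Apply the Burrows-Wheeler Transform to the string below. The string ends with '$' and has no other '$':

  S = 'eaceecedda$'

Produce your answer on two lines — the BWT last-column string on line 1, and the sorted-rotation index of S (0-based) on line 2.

Answer: adeeade$ecc
7

Derivation:
All 11 rotations (rotation i = S[i:]+S[:i]):
  rot[0] = eaceecedda$
  rot[1] = aceecedda$e
  rot[2] = ceecedda$ea
  rot[3] = eecedda$eac
  rot[4] = ecedda$eace
  rot[5] = cedda$eacee
  rot[6] = edda$eaceec
  rot[7] = dda$eaceece
  rot[8] = da$eaceeced
  rot[9] = a$eaceecedd
  rot[10] = $eaceecedda
Sorted (with $ < everything):
  sorted[0] = $eaceecedda  (last char: 'a')
  sorted[1] = a$eaceecedd  (last char: 'd')
  sorted[2] = aceecedda$e  (last char: 'e')
  sorted[3] = cedda$eacee  (last char: 'e')
  sorted[4] = ceecedda$ea  (last char: 'a')
  sorted[5] = da$eaceeced  (last char: 'd')
  sorted[6] = dda$eaceece  (last char: 'e')
  sorted[7] = eaceecedda$  (last char: '$')
  sorted[8] = ecedda$eace  (last char: 'e')
  sorted[9] = edda$eaceec  (last char: 'c')
  sorted[10] = eecedda$eac  (last char: 'c')
Last column: adeeade$ecc
Original string S is at sorted index 7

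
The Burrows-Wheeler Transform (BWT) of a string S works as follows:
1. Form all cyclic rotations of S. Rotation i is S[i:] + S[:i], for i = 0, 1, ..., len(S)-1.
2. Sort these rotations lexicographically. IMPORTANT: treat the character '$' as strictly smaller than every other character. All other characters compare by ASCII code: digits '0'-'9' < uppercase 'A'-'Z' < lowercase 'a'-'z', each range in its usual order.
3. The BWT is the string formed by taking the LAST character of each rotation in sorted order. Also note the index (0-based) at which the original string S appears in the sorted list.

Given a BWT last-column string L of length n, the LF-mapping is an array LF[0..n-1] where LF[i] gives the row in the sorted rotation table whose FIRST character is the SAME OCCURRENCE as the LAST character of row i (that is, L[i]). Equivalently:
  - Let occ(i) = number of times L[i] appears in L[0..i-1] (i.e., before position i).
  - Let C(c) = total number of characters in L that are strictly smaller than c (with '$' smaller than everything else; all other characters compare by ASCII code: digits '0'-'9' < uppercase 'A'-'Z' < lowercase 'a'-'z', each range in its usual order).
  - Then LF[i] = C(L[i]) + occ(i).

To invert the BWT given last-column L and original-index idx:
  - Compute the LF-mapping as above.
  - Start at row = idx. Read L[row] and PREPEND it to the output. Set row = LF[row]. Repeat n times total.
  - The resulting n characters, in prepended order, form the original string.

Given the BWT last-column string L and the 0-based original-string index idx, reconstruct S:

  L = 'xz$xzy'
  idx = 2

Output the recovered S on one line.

Answer: xyzzx$

Derivation:
LF mapping: 1 4 0 2 5 3
Walk LF starting at row 2, prepending L[row]:
  step 1: row=2, L[2]='$', prepend. Next row=LF[2]=0
  step 2: row=0, L[0]='x', prepend. Next row=LF[0]=1
  step 3: row=1, L[1]='z', prepend. Next row=LF[1]=4
  step 4: row=4, L[4]='z', prepend. Next row=LF[4]=5
  step 5: row=5, L[5]='y', prepend. Next row=LF[5]=3
  step 6: row=3, L[3]='x', prepend. Next row=LF[3]=2
Reversed output: xyzzx$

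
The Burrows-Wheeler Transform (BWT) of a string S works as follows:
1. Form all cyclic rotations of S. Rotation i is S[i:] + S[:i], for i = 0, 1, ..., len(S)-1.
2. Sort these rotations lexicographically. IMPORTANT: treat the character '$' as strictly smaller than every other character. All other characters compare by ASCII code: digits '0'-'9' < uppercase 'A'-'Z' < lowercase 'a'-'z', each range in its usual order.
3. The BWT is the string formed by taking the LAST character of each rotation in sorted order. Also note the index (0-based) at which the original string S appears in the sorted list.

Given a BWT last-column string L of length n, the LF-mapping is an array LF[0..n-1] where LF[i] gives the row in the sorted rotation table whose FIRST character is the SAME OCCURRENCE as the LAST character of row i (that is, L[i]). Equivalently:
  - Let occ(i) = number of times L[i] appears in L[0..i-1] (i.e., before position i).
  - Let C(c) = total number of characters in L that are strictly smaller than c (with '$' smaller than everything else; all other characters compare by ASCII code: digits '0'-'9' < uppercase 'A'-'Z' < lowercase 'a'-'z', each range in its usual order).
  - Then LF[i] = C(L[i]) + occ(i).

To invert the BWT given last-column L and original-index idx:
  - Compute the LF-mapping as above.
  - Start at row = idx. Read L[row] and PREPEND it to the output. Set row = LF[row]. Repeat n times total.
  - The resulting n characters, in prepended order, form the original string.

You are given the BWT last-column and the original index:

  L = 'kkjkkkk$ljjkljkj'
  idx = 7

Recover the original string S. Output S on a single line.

LF mapping: 6 7 1 8 9 10 11 0 14 2 3 12 15 4 13 5
Walk LF starting at row 7, prepending L[row]:
  step 1: row=7, L[7]='$', prepend. Next row=LF[7]=0
  step 2: row=0, L[0]='k', prepend. Next row=LF[0]=6
  step 3: row=6, L[6]='k', prepend. Next row=LF[6]=11
  step 4: row=11, L[11]='k', prepend. Next row=LF[11]=12
  step 5: row=12, L[12]='l', prepend. Next row=LF[12]=15
  step 6: row=15, L[15]='j', prepend. Next row=LF[15]=5
  step 7: row=5, L[5]='k', prepend. Next row=LF[5]=10
  step 8: row=10, L[10]='j', prepend. Next row=LF[10]=3
  step 9: row=3, L[3]='k', prepend. Next row=LF[3]=8
  step 10: row=8, L[8]='l', prepend. Next row=LF[8]=14
  step 11: row=14, L[14]='k', prepend. Next row=LF[14]=13
  step 12: row=13, L[13]='j', prepend. Next row=LF[13]=4
  step 13: row=4, L[4]='k', prepend. Next row=LF[4]=9
  step 14: row=9, L[9]='j', prepend. Next row=LF[9]=2
  step 15: row=2, L[2]='j', prepend. Next row=LF[2]=1
  step 16: row=1, L[1]='k', prepend. Next row=LF[1]=7
Reversed output: kjjkjklkjkjlkkk$

Answer: kjjkjklkjkjlkkk$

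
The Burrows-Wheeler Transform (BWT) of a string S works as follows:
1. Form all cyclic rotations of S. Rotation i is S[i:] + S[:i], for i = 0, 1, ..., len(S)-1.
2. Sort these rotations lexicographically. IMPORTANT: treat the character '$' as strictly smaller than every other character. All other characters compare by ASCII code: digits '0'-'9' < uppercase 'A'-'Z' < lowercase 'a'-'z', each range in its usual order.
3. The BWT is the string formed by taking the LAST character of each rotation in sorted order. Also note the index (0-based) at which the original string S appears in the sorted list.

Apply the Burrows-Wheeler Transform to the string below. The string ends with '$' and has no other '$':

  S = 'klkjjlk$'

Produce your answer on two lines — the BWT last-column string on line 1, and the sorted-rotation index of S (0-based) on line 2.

Answer: kkjll$jk
5

Derivation:
All 8 rotations (rotation i = S[i:]+S[:i]):
  rot[0] = klkjjlk$
  rot[1] = lkjjlk$k
  rot[2] = kjjlk$kl
  rot[3] = jjlk$klk
  rot[4] = jlk$klkj
  rot[5] = lk$klkjj
  rot[6] = k$klkjjl
  rot[7] = $klkjjlk
Sorted (with $ < everything):
  sorted[0] = $klkjjlk  (last char: 'k')
  sorted[1] = jjlk$klk  (last char: 'k')
  sorted[2] = jlk$klkj  (last char: 'j')
  sorted[3] = k$klkjjl  (last char: 'l')
  sorted[4] = kjjlk$kl  (last char: 'l')
  sorted[5] = klkjjlk$  (last char: '$')
  sorted[6] = lk$klkjj  (last char: 'j')
  sorted[7] = lkjjlk$k  (last char: 'k')
Last column: kkjll$jk
Original string S is at sorted index 5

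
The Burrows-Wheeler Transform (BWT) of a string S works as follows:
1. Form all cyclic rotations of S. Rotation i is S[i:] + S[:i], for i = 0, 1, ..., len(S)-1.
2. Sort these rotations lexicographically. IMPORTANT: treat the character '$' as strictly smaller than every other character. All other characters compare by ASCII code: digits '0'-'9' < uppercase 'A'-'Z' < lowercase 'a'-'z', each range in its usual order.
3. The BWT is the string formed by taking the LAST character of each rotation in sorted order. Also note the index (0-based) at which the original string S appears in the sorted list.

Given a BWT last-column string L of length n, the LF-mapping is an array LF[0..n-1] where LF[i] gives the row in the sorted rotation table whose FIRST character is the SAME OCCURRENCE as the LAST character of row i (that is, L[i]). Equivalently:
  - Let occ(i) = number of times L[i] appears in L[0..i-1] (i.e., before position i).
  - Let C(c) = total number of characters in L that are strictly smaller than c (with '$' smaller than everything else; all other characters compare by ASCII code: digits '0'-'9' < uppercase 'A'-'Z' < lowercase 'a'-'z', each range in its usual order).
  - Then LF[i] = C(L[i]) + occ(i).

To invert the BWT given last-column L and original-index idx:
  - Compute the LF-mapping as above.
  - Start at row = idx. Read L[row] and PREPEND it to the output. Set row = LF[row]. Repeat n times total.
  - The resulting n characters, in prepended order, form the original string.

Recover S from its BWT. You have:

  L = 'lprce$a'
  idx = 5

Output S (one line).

Answer: parcel$

Derivation:
LF mapping: 4 5 6 2 3 0 1
Walk LF starting at row 5, prepending L[row]:
  step 1: row=5, L[5]='$', prepend. Next row=LF[5]=0
  step 2: row=0, L[0]='l', prepend. Next row=LF[0]=4
  step 3: row=4, L[4]='e', prepend. Next row=LF[4]=3
  step 4: row=3, L[3]='c', prepend. Next row=LF[3]=2
  step 5: row=2, L[2]='r', prepend. Next row=LF[2]=6
  step 6: row=6, L[6]='a', prepend. Next row=LF[6]=1
  step 7: row=1, L[1]='p', prepend. Next row=LF[1]=5
Reversed output: parcel$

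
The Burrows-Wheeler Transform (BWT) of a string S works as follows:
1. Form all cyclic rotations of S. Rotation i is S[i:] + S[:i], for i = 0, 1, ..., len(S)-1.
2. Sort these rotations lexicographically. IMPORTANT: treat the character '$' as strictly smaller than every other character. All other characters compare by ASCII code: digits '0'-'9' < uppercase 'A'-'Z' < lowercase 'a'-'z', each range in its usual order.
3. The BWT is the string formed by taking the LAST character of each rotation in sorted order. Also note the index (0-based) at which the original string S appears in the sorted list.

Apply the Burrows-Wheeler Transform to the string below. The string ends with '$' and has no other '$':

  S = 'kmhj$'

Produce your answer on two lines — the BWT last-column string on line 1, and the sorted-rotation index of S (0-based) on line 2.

Answer: jmh$k
3

Derivation:
All 5 rotations (rotation i = S[i:]+S[:i]):
  rot[0] = kmhj$
  rot[1] = mhj$k
  rot[2] = hj$km
  rot[3] = j$kmh
  rot[4] = $kmhj
Sorted (with $ < everything):
  sorted[0] = $kmhj  (last char: 'j')
  sorted[1] = hj$km  (last char: 'm')
  sorted[2] = j$kmh  (last char: 'h')
  sorted[3] = kmhj$  (last char: '$')
  sorted[4] = mhj$k  (last char: 'k')
Last column: jmh$k
Original string S is at sorted index 3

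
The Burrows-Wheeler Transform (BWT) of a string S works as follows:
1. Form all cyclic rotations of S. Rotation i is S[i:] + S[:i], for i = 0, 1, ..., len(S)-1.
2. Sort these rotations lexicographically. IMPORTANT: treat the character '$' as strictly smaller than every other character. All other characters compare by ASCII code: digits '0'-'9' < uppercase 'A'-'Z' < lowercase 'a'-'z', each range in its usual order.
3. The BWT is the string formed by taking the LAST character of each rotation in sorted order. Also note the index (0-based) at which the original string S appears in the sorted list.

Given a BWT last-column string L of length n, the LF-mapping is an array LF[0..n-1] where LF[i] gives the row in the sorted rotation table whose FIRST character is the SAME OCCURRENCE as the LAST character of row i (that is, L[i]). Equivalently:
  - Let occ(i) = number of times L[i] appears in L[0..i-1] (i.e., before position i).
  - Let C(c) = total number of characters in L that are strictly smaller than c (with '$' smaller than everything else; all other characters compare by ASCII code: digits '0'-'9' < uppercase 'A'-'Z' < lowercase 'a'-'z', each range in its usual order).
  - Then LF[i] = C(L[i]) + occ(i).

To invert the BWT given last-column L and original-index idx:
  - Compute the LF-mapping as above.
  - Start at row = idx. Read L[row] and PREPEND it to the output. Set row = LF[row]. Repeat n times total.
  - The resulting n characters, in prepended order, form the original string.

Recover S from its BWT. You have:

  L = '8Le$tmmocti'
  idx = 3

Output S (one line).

Answer: committeL8$

Derivation:
LF mapping: 1 2 4 0 9 6 7 8 3 10 5
Walk LF starting at row 3, prepending L[row]:
  step 1: row=3, L[3]='$', prepend. Next row=LF[3]=0
  step 2: row=0, L[0]='8', prepend. Next row=LF[0]=1
  step 3: row=1, L[1]='L', prepend. Next row=LF[1]=2
  step 4: row=2, L[2]='e', prepend. Next row=LF[2]=4
  step 5: row=4, L[4]='t', prepend. Next row=LF[4]=9
  step 6: row=9, L[9]='t', prepend. Next row=LF[9]=10
  step 7: row=10, L[10]='i', prepend. Next row=LF[10]=5
  step 8: row=5, L[5]='m', prepend. Next row=LF[5]=6
  step 9: row=6, L[6]='m', prepend. Next row=LF[6]=7
  step 10: row=7, L[7]='o', prepend. Next row=LF[7]=8
  step 11: row=8, L[8]='c', prepend. Next row=LF[8]=3
Reversed output: committeL8$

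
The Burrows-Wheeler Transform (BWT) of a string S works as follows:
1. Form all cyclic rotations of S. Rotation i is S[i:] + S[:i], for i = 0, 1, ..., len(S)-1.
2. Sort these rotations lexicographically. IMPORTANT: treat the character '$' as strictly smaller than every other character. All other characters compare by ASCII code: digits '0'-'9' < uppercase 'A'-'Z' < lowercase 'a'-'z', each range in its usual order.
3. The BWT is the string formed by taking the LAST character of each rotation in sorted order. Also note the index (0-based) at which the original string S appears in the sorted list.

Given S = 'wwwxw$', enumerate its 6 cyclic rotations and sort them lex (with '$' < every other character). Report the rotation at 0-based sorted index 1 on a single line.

Answer: w$wwwx

Derivation:
All 6 rotations (rotation i = S[i:]+S[:i]):
  rot[0] = wwwxw$
  rot[1] = wwxw$w
  rot[2] = wxw$ww
  rot[3] = xw$www
  rot[4] = w$wwwx
  rot[5] = $wwwxw
Sorted (with $ < everything):
  sorted[0] = $wwwxw
  sorted[1] = w$wwwx
  sorted[2] = wwwxw$
  sorted[3] = wwxw$w
  sorted[4] = wxw$ww
  sorted[5] = xw$www
sorted[1] = w$wwwx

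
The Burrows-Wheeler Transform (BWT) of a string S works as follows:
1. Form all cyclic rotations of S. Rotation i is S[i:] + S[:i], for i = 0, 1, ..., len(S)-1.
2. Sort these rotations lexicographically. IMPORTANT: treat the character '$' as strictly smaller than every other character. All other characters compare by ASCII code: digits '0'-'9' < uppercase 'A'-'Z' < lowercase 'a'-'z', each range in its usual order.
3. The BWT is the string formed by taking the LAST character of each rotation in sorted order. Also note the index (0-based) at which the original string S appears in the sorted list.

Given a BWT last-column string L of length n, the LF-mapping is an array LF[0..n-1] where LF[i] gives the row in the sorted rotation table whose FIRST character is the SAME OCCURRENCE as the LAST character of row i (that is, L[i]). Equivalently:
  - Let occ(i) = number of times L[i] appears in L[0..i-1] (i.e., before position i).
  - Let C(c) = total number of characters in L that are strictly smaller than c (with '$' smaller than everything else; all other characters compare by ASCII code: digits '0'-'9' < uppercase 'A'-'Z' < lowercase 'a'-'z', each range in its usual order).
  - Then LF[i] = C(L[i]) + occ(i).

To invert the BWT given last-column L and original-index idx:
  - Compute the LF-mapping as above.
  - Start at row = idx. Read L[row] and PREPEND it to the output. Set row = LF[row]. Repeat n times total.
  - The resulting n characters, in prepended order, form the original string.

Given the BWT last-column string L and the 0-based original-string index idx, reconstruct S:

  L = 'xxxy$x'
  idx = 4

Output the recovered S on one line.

Answer: xyxxx$

Derivation:
LF mapping: 1 2 3 5 0 4
Walk LF starting at row 4, prepending L[row]:
  step 1: row=4, L[4]='$', prepend. Next row=LF[4]=0
  step 2: row=0, L[0]='x', prepend. Next row=LF[0]=1
  step 3: row=1, L[1]='x', prepend. Next row=LF[1]=2
  step 4: row=2, L[2]='x', prepend. Next row=LF[2]=3
  step 5: row=3, L[3]='y', prepend. Next row=LF[3]=5
  step 6: row=5, L[5]='x', prepend. Next row=LF[5]=4
Reversed output: xyxxx$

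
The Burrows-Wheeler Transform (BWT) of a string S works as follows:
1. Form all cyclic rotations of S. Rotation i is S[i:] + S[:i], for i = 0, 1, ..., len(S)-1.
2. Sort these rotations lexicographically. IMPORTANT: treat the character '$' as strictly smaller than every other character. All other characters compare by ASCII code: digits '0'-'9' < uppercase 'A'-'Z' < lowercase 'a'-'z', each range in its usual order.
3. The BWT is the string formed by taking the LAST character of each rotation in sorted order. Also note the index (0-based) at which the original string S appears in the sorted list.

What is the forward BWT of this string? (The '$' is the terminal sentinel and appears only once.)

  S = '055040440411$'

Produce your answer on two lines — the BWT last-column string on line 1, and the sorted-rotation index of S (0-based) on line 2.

Answer: 1544$14400050
4

Derivation:
All 13 rotations (rotation i = S[i:]+S[:i]):
  rot[0] = 055040440411$
  rot[1] = 55040440411$0
  rot[2] = 5040440411$05
  rot[3] = 040440411$055
  rot[4] = 40440411$0550
  rot[5] = 0440411$05504
  rot[6] = 440411$055040
  rot[7] = 40411$0550404
  rot[8] = 0411$05504044
  rot[9] = 411$055040440
  rot[10] = 11$0550404404
  rot[11] = 1$05504044041
  rot[12] = $055040440411
Sorted (with $ < everything):
  sorted[0] = $055040440411  (last char: '1')
  sorted[1] = 040440411$055  (last char: '5')
  sorted[2] = 0411$05504044  (last char: '4')
  sorted[3] = 0440411$05504  (last char: '4')
  sorted[4] = 055040440411$  (last char: '$')
  sorted[5] = 1$05504044041  (last char: '1')
  sorted[6] = 11$0550404404  (last char: '4')
  sorted[7] = 40411$0550404  (last char: '4')
  sorted[8] = 40440411$0550  (last char: '0')
  sorted[9] = 411$055040440  (last char: '0')
  sorted[10] = 440411$055040  (last char: '0')
  sorted[11] = 5040440411$05  (last char: '5')
  sorted[12] = 55040440411$0  (last char: '0')
Last column: 1544$14400050
Original string S is at sorted index 4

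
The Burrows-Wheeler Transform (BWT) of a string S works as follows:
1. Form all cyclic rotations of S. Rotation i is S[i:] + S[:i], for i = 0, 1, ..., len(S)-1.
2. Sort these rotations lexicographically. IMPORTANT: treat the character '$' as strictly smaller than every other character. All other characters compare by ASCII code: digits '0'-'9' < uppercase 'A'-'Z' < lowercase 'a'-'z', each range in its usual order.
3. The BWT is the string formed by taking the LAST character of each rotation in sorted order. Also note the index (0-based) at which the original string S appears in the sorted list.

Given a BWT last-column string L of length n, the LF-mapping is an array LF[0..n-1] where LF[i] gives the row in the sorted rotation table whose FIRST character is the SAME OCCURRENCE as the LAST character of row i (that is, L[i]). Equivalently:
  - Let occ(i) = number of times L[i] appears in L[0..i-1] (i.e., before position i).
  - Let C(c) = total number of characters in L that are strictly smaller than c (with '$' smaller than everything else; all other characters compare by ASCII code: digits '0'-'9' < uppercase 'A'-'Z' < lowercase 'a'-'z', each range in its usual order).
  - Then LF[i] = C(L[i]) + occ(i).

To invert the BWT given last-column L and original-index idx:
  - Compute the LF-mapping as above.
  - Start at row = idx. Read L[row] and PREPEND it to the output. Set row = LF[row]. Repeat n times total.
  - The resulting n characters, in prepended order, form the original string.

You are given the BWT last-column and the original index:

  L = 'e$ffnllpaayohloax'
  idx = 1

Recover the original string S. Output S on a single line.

Answer: alfalfaxylophone$

Derivation:
LF mapping: 4 0 5 6 11 8 9 14 1 2 16 12 7 10 13 3 15
Walk LF starting at row 1, prepending L[row]:
  step 1: row=1, L[1]='$', prepend. Next row=LF[1]=0
  step 2: row=0, L[0]='e', prepend. Next row=LF[0]=4
  step 3: row=4, L[4]='n', prepend. Next row=LF[4]=11
  step 4: row=11, L[11]='o', prepend. Next row=LF[11]=12
  step 5: row=12, L[12]='h', prepend. Next row=LF[12]=7
  step 6: row=7, L[7]='p', prepend. Next row=LF[7]=14
  step 7: row=14, L[14]='o', prepend. Next row=LF[14]=13
  step 8: row=13, L[13]='l', prepend. Next row=LF[13]=10
  step 9: row=10, L[10]='y', prepend. Next row=LF[10]=16
  step 10: row=16, L[16]='x', prepend. Next row=LF[16]=15
  step 11: row=15, L[15]='a', prepend. Next row=LF[15]=3
  step 12: row=3, L[3]='f', prepend. Next row=LF[3]=6
  step 13: row=6, L[6]='l', prepend. Next row=LF[6]=9
  step 14: row=9, L[9]='a', prepend. Next row=LF[9]=2
  step 15: row=2, L[2]='f', prepend. Next row=LF[2]=5
  step 16: row=5, L[5]='l', prepend. Next row=LF[5]=8
  step 17: row=8, L[8]='a', prepend. Next row=LF[8]=1
Reversed output: alfalfaxylophone$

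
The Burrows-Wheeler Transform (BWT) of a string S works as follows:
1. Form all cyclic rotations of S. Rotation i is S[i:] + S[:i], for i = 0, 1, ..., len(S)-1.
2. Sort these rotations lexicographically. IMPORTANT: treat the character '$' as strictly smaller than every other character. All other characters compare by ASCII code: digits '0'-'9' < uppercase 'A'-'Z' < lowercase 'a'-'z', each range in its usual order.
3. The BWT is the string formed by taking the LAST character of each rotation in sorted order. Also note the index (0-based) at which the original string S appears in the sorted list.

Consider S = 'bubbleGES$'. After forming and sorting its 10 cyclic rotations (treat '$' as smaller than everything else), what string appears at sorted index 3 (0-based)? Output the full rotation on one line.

All 10 rotations (rotation i = S[i:]+S[:i]):
  rot[0] = bubbleGES$
  rot[1] = ubbleGES$b
  rot[2] = bbleGES$bu
  rot[3] = bleGES$bub
  rot[4] = leGES$bubb
  rot[5] = eGES$bubbl
  rot[6] = GES$bubble
  rot[7] = ES$bubbleG
  rot[8] = S$bubbleGE
  rot[9] = $bubbleGES
Sorted (with $ < everything):
  sorted[0] = $bubbleGES
  sorted[1] = ES$bubbleG
  sorted[2] = GES$bubble
  sorted[3] = S$bubbleGE
  sorted[4] = bbleGES$bu
  sorted[5] = bleGES$bub
  sorted[6] = bubbleGES$
  sorted[7] = eGES$bubbl
  sorted[8] = leGES$bubb
  sorted[9] = ubbleGES$b
sorted[3] = S$bubbleGE

Answer: S$bubbleGE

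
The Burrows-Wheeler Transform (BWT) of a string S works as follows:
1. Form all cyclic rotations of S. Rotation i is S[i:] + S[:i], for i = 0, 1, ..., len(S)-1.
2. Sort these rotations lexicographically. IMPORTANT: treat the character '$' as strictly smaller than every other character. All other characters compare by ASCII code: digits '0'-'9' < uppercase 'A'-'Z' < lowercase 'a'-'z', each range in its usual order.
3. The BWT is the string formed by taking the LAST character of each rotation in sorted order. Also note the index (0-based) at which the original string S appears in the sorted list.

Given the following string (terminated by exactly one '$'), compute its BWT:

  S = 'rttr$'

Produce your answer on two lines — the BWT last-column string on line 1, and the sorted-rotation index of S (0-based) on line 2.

All 5 rotations (rotation i = S[i:]+S[:i]):
  rot[0] = rttr$
  rot[1] = ttr$r
  rot[2] = tr$rt
  rot[3] = r$rtt
  rot[4] = $rttr
Sorted (with $ < everything):
  sorted[0] = $rttr  (last char: 'r')
  sorted[1] = r$rtt  (last char: 't')
  sorted[2] = rttr$  (last char: '$')
  sorted[3] = tr$rt  (last char: 't')
  sorted[4] = ttr$r  (last char: 'r')
Last column: rt$tr
Original string S is at sorted index 2

Answer: rt$tr
2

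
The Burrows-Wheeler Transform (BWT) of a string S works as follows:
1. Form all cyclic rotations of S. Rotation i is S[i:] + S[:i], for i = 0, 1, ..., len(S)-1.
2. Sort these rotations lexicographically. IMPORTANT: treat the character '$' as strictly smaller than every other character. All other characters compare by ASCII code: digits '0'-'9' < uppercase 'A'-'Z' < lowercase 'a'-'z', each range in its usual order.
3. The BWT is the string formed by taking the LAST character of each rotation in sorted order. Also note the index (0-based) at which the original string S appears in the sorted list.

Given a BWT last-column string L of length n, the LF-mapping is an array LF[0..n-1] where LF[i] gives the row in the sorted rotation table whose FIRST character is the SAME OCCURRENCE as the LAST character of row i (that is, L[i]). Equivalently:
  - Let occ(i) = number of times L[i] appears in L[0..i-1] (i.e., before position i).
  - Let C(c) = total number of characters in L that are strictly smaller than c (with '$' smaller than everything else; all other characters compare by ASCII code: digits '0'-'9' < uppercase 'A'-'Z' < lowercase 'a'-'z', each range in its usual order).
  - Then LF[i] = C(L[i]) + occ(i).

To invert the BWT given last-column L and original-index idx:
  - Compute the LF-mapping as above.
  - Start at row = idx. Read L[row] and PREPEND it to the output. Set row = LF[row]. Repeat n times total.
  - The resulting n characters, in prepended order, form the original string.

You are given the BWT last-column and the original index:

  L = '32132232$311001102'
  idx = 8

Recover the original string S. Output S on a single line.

LF mapping: 14 9 4 15 10 11 16 12 0 17 5 6 1 2 7 8 3 13
Walk LF starting at row 8, prepending L[row]:
  step 1: row=8, L[8]='$', prepend. Next row=LF[8]=0
  step 2: row=0, L[0]='3', prepend. Next row=LF[0]=14
  step 3: row=14, L[14]='1', prepend. Next row=LF[14]=7
  step 4: row=7, L[7]='2', prepend. Next row=LF[7]=12
  step 5: row=12, L[12]='0', prepend. Next row=LF[12]=1
  step 6: row=1, L[1]='2', prepend. Next row=LF[1]=9
  step 7: row=9, L[9]='3', prepend. Next row=LF[9]=17
  step 8: row=17, L[17]='2', prepend. Next row=LF[17]=13
  step 9: row=13, L[13]='0', prepend. Next row=LF[13]=2
  step 10: row=2, L[2]='1', prepend. Next row=LF[2]=4
  step 11: row=4, L[4]='2', prepend. Next row=LF[4]=10
  step 12: row=10, L[10]='1', prepend. Next row=LF[10]=5
  step 13: row=5, L[5]='2', prepend. Next row=LF[5]=11
  step 14: row=11, L[11]='1', prepend. Next row=LF[11]=6
  step 15: row=6, L[6]='3', prepend. Next row=LF[6]=16
  step 16: row=16, L[16]='0', prepend. Next row=LF[16]=3
  step 17: row=3, L[3]='3', prepend. Next row=LF[3]=15
  step 18: row=15, L[15]='1', prepend. Next row=LF[15]=8
Reversed output: 13031212102320213$

Answer: 13031212102320213$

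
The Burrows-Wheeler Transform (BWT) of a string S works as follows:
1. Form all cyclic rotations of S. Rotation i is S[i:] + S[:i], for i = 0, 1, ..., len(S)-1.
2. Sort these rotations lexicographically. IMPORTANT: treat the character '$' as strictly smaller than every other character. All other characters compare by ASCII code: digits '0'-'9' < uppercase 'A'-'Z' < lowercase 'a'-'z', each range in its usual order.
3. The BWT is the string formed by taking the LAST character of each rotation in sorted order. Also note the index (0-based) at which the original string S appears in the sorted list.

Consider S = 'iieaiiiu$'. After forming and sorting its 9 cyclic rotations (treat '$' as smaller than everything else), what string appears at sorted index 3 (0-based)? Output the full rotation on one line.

All 9 rotations (rotation i = S[i:]+S[:i]):
  rot[0] = iieaiiiu$
  rot[1] = ieaiiiu$i
  rot[2] = eaiiiu$ii
  rot[3] = aiiiu$iie
  rot[4] = iiiu$iiea
  rot[5] = iiu$iieai
  rot[6] = iu$iieaii
  rot[7] = u$iieaiii
  rot[8] = $iieaiiiu
Sorted (with $ < everything):
  sorted[0] = $iieaiiiu
  sorted[1] = aiiiu$iie
  sorted[2] = eaiiiu$ii
  sorted[3] = ieaiiiu$i
  sorted[4] = iieaiiiu$
  sorted[5] = iiiu$iiea
  sorted[6] = iiu$iieai
  sorted[7] = iu$iieaii
  sorted[8] = u$iieaiii
sorted[3] = ieaiiiu$i

Answer: ieaiiiu$i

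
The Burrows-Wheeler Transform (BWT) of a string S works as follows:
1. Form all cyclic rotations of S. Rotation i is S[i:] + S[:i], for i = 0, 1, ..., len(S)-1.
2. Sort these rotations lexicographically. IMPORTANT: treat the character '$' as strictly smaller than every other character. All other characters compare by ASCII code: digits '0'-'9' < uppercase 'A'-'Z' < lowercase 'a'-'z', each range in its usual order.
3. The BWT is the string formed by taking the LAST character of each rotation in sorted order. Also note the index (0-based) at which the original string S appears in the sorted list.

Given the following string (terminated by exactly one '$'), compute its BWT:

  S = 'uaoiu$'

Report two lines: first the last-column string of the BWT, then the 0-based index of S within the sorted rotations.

All 6 rotations (rotation i = S[i:]+S[:i]):
  rot[0] = uaoiu$
  rot[1] = aoiu$u
  rot[2] = oiu$ua
  rot[3] = iu$uao
  rot[4] = u$uaoi
  rot[5] = $uaoiu
Sorted (with $ < everything):
  sorted[0] = $uaoiu  (last char: 'u')
  sorted[1] = aoiu$u  (last char: 'u')
  sorted[2] = iu$uao  (last char: 'o')
  sorted[3] = oiu$ua  (last char: 'a')
  sorted[4] = u$uaoi  (last char: 'i')
  sorted[5] = uaoiu$  (last char: '$')
Last column: uuoai$
Original string S is at sorted index 5

Answer: uuoai$
5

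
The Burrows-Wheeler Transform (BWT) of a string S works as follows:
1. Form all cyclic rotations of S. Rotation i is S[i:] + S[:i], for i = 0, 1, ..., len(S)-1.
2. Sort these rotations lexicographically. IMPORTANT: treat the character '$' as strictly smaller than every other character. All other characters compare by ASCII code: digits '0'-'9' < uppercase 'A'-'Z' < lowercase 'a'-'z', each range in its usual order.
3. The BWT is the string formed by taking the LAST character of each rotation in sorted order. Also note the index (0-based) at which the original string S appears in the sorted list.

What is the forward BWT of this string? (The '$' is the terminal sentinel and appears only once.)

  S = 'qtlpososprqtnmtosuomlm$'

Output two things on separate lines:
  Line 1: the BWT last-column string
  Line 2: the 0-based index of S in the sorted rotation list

All 23 rotations (rotation i = S[i:]+S[:i]):
  rot[0] = qtlpososprqtnmtosuomlm$
  rot[1] = tlpososprqtnmtosuomlm$q
  rot[2] = lpososprqtnmtosuomlm$qt
  rot[3] = pososprqtnmtosuomlm$qtl
  rot[4] = ososprqtnmtosuomlm$qtlp
  rot[5] = sosprqtnmtosuomlm$qtlpo
  rot[6] = osprqtnmtosuomlm$qtlpos
  rot[7] = sprqtnmtosuomlm$qtlposo
  rot[8] = prqtnmtosuomlm$qtlposos
  rot[9] = rqtnmtosuomlm$qtlpososp
  rot[10] = qtnmtosuomlm$qtlposospr
  rot[11] = tnmtosuomlm$qtlpososprq
  rot[12] = nmtosuomlm$qtlpososprqt
  rot[13] = mtosuomlm$qtlpososprqtn
  rot[14] = tosuomlm$qtlpososprqtnm
  rot[15] = osuomlm$qtlpososprqtnmt
  rot[16] = suomlm$qtlpososprqtnmto
  rot[17] = uomlm$qtlpososprqtnmtos
  rot[18] = omlm$qtlpososprqtnmtosu
  rot[19] = mlm$qtlpososprqtnmtosuo
  rot[20] = lm$qtlpososprqtnmtosuom
  rot[21] = m$qtlpososprqtnmtosuoml
  rot[22] = $qtlpososprqtnmtosuomlm
Sorted (with $ < everything):
  sorted[0] = $qtlpososprqtnmtosuomlm  (last char: 'm')
  sorted[1] = lm$qtlpososprqtnmtosuom  (last char: 'm')
  sorted[2] = lpososprqtnmtosuomlm$qt  (last char: 't')
  sorted[3] = m$qtlpososprqtnmtosuoml  (last char: 'l')
  sorted[4] = mlm$qtlpososprqtnmtosuo  (last char: 'o')
  sorted[5] = mtosuomlm$qtlpososprqtn  (last char: 'n')
  sorted[6] = nmtosuomlm$qtlpososprqt  (last char: 't')
  sorted[7] = omlm$qtlpososprqtnmtosu  (last char: 'u')
  sorted[8] = ososprqtnmtosuomlm$qtlp  (last char: 'p')
  sorted[9] = osprqtnmtosuomlm$qtlpos  (last char: 's')
  sorted[10] = osuomlm$qtlpososprqtnmt  (last char: 't')
  sorted[11] = pososprqtnmtosuomlm$qtl  (last char: 'l')
  sorted[12] = prqtnmtosuomlm$qtlposos  (last char: 's')
  sorted[13] = qtlpososprqtnmtosuomlm$  (last char: '$')
  sorted[14] = qtnmtosuomlm$qtlposospr  (last char: 'r')
  sorted[15] = rqtnmtosuomlm$qtlpososp  (last char: 'p')
  sorted[16] = sosprqtnmtosuomlm$qtlpo  (last char: 'o')
  sorted[17] = sprqtnmtosuomlm$qtlposo  (last char: 'o')
  sorted[18] = suomlm$qtlpososprqtnmto  (last char: 'o')
  sorted[19] = tlpososprqtnmtosuomlm$q  (last char: 'q')
  sorted[20] = tnmtosuomlm$qtlpososprq  (last char: 'q')
  sorted[21] = tosuomlm$qtlpososprqtnm  (last char: 'm')
  sorted[22] = uomlm$qtlpososprqtnmtos  (last char: 's')
Last column: mmtlontupstls$rpoooqqms
Original string S is at sorted index 13

Answer: mmtlontupstls$rpoooqqms
13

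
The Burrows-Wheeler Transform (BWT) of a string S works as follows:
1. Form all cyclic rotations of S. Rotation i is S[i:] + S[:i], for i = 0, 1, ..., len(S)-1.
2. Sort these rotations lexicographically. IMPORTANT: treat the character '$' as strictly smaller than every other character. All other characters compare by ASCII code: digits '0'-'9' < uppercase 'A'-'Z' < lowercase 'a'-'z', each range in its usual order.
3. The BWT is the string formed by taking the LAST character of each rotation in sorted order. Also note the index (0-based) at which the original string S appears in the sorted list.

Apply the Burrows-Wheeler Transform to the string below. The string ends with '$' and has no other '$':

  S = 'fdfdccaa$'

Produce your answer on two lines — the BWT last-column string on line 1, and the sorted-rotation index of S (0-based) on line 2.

Answer: aaccdffd$
8

Derivation:
All 9 rotations (rotation i = S[i:]+S[:i]):
  rot[0] = fdfdccaa$
  rot[1] = dfdccaa$f
  rot[2] = fdccaa$fd
  rot[3] = dccaa$fdf
  rot[4] = ccaa$fdfd
  rot[5] = caa$fdfdc
  rot[6] = aa$fdfdcc
  rot[7] = a$fdfdcca
  rot[8] = $fdfdccaa
Sorted (with $ < everything):
  sorted[0] = $fdfdccaa  (last char: 'a')
  sorted[1] = a$fdfdcca  (last char: 'a')
  sorted[2] = aa$fdfdcc  (last char: 'c')
  sorted[3] = caa$fdfdc  (last char: 'c')
  sorted[4] = ccaa$fdfd  (last char: 'd')
  sorted[5] = dccaa$fdf  (last char: 'f')
  sorted[6] = dfdccaa$f  (last char: 'f')
  sorted[7] = fdccaa$fd  (last char: 'd')
  sorted[8] = fdfdccaa$  (last char: '$')
Last column: aaccdffd$
Original string S is at sorted index 8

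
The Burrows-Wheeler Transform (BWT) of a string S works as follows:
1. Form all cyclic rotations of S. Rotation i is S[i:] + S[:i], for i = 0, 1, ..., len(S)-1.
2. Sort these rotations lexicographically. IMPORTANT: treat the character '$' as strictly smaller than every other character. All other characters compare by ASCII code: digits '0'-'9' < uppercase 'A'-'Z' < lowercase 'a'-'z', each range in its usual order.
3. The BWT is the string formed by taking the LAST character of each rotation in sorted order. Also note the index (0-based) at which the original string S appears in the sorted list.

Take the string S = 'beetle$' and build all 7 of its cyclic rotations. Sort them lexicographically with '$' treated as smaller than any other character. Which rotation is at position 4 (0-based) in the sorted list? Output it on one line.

Answer: etle$be

Derivation:
All 7 rotations (rotation i = S[i:]+S[:i]):
  rot[0] = beetle$
  rot[1] = eetle$b
  rot[2] = etle$be
  rot[3] = tle$bee
  rot[4] = le$beet
  rot[5] = e$beetl
  rot[6] = $beetle
Sorted (with $ < everything):
  sorted[0] = $beetle
  sorted[1] = beetle$
  sorted[2] = e$beetl
  sorted[3] = eetle$b
  sorted[4] = etle$be
  sorted[5] = le$beet
  sorted[6] = tle$bee
sorted[4] = etle$be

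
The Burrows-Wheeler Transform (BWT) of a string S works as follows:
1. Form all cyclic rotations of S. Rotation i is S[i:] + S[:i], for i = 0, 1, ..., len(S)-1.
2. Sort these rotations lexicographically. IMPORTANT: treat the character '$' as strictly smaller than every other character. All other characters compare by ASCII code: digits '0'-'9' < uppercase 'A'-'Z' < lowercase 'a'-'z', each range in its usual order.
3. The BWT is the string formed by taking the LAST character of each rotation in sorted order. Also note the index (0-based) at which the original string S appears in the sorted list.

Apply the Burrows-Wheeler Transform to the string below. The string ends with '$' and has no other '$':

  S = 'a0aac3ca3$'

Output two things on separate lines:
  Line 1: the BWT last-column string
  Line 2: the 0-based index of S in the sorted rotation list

All 10 rotations (rotation i = S[i:]+S[:i]):
  rot[0] = a0aac3ca3$
  rot[1] = 0aac3ca3$a
  rot[2] = aac3ca3$a0
  rot[3] = ac3ca3$a0a
  rot[4] = c3ca3$a0aa
  rot[5] = 3ca3$a0aac
  rot[6] = ca3$a0aac3
  rot[7] = a3$a0aac3c
  rot[8] = 3$a0aac3ca
  rot[9] = $a0aac3ca3
Sorted (with $ < everything):
  sorted[0] = $a0aac3ca3  (last char: '3')
  sorted[1] = 0aac3ca3$a  (last char: 'a')
  sorted[2] = 3$a0aac3ca  (last char: 'a')
  sorted[3] = 3ca3$a0aac  (last char: 'c')
  sorted[4] = a0aac3ca3$  (last char: '$')
  sorted[5] = a3$a0aac3c  (last char: 'c')
  sorted[6] = aac3ca3$a0  (last char: '0')
  sorted[7] = ac3ca3$a0a  (last char: 'a')
  sorted[8] = c3ca3$a0aa  (last char: 'a')
  sorted[9] = ca3$a0aac3  (last char: '3')
Last column: 3aac$c0aa3
Original string S is at sorted index 4

Answer: 3aac$c0aa3
4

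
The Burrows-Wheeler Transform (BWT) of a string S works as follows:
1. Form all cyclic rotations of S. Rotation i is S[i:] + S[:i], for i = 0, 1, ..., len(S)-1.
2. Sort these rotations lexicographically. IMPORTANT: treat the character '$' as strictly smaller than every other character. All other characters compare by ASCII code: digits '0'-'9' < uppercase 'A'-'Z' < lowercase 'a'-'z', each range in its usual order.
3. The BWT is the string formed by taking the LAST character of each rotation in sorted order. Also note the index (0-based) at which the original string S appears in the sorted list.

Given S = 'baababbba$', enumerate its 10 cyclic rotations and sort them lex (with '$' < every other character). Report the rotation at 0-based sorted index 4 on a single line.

Answer: abbba$baab

Derivation:
All 10 rotations (rotation i = S[i:]+S[:i]):
  rot[0] = baababbba$
  rot[1] = aababbba$b
  rot[2] = ababbba$ba
  rot[3] = babbba$baa
  rot[4] = abbba$baab
  rot[5] = bbba$baaba
  rot[6] = bba$baabab
  rot[7] = ba$baababb
  rot[8] = a$baababbb
  rot[9] = $baababbba
Sorted (with $ < everything):
  sorted[0] = $baababbba
  sorted[1] = a$baababbb
  sorted[2] = aababbba$b
  sorted[3] = ababbba$ba
  sorted[4] = abbba$baab
  sorted[5] = ba$baababb
  sorted[6] = baababbba$
  sorted[7] = babbba$baa
  sorted[8] = bba$baabab
  sorted[9] = bbba$baaba
sorted[4] = abbba$baab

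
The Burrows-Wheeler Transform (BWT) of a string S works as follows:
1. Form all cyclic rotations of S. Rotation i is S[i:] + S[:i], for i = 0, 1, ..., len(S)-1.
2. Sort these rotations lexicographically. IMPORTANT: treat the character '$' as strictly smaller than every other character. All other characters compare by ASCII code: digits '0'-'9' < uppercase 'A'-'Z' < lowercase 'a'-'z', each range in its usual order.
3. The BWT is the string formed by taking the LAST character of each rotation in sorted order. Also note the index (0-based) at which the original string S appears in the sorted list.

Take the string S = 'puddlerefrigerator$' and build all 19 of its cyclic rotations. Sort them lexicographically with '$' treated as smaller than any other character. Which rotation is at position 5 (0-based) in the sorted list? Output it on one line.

All 19 rotations (rotation i = S[i:]+S[:i]):
  rot[0] = puddlerefrigerator$
  rot[1] = uddlerefrigerator$p
  rot[2] = ddlerefrigerator$pu
  rot[3] = dlerefrigerator$pud
  rot[4] = lerefrigerator$pudd
  rot[5] = erefrigerator$puddl
  rot[6] = refrigerator$puddle
  rot[7] = efrigerator$puddler
  rot[8] = frigerator$puddlere
  rot[9] = rigerator$puddleref
  rot[10] = igerator$puddlerefr
  rot[11] = gerator$puddlerefri
  rot[12] = erator$puddlerefrig
  rot[13] = rator$puddlerefrige
  rot[14] = ator$puddlerefriger
  rot[15] = tor$puddlerefrigera
  rot[16] = or$puddlerefrigerat
  rot[17] = r$puddlerefrigerato
  rot[18] = $puddlerefrigerator
Sorted (with $ < everything):
  sorted[0] = $puddlerefrigerator
  sorted[1] = ator$puddlerefriger
  sorted[2] = ddlerefrigerator$pu
  sorted[3] = dlerefrigerator$pud
  sorted[4] = efrigerator$puddler
  sorted[5] = erator$puddlerefrig
  sorted[6] = erefrigerator$puddl
  sorted[7] = frigerator$puddlere
  sorted[8] = gerator$puddlerefri
  sorted[9] = igerator$puddlerefr
  sorted[10] = lerefrigerator$pudd
  sorted[11] = or$puddlerefrigerat
  sorted[12] = puddlerefrigerator$
  sorted[13] = r$puddlerefrigerato
  sorted[14] = rator$puddlerefrige
  sorted[15] = refrigerator$puddle
  sorted[16] = rigerator$puddleref
  sorted[17] = tor$puddlerefrigera
  sorted[18] = uddlerefrigerator$p
sorted[5] = erator$puddlerefrig

Answer: erator$puddlerefrig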